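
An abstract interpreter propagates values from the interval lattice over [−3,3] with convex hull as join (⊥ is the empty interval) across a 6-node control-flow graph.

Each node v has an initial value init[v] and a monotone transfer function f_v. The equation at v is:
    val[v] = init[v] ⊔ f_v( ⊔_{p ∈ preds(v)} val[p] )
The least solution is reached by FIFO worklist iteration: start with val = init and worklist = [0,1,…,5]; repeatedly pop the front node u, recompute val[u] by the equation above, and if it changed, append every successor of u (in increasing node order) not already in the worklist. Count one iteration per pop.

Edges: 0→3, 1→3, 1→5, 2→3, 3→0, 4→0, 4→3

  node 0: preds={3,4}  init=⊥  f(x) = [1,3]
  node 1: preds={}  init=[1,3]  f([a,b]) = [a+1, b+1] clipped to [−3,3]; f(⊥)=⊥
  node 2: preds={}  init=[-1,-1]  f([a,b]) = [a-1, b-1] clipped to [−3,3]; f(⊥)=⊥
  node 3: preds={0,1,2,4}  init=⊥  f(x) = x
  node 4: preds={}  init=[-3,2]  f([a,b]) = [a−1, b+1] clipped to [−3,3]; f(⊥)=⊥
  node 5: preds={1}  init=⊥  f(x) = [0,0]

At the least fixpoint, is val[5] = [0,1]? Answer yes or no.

no

Worklist (7 pops):
  #1 pop 0: in=[-3,2] → [1,3] (was ⊥); enqueue []
  #2 pop 1: in=⊥ → [1,3] (no change)
  #3 pop 2: in=⊥ → [-1,-1] (no change)
  #4 pop 3: in=[-3,3] → [-3,3] (was ⊥); enqueue [0]
  #5 pop 4: in=⊥ → [-3,2] (no change)
  #6 pop 5: in=[1,3] → [0,0] (was ⊥); enqueue []
  #7 pop 0: in=[-3,3] → [1,3] (no change)

Fixpoint:
  val[0] = [1,3]
  val[1] = [1,3]
  val[2] = [-1,-1]
  val[3] = [-3,3]
  val[4] = [-3,2]
  val[5] = [0,0]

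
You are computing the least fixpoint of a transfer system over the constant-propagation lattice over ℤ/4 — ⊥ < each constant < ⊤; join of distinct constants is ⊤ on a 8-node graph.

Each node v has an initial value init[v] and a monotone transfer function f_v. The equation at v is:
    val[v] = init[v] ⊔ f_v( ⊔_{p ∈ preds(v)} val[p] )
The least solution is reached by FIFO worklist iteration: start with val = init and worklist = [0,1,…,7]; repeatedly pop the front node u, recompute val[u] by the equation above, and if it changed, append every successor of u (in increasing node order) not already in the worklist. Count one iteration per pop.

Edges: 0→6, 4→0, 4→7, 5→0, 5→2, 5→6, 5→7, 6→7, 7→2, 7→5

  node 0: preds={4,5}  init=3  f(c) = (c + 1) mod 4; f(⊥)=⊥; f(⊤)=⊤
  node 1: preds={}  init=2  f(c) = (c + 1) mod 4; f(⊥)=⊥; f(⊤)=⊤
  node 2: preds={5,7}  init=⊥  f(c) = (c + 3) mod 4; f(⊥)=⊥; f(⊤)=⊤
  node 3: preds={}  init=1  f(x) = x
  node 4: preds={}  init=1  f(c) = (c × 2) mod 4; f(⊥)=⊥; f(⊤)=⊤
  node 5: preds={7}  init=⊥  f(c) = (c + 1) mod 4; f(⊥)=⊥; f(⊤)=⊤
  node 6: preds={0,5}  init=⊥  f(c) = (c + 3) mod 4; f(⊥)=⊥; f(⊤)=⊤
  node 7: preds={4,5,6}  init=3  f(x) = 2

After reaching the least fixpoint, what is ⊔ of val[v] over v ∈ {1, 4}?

Iteration log — 15 steps:
  step 1. node 0  ⊔preds=1  new=⊤  old=3  +wl: 
  step 2. node 1  ⊔preds=⊥  new=2  stable
  step 3. node 2  ⊔preds=3  new=2  old=⊥  +wl: 
  step 4. node 3  ⊔preds=⊥  new=1  stable
  step 5. node 4  ⊔preds=⊥  new=1  stable
  step 6. node 5  ⊔preds=3  new=0  old=⊥  +wl: 0,2
  step 7. node 6  ⊔preds=⊤  new=⊤  old=⊥  +wl: 
  step 8. node 7  ⊔preds=⊤  new=⊤  old=3  +wl: 5
  step 9. node 0  ⊔preds=⊤  new=⊤  stable
  step 10. node 2  ⊔preds=⊤  new=⊤  old=2  +wl: 
  step 11. node 5  ⊔preds=⊤  new=⊤  old=0  +wl: 0,2,6,7
  step 12. node 0  ⊔preds=⊤  new=⊤  stable
  step 13. node 2  ⊔preds=⊤  new=⊤  stable
  step 14. node 6  ⊔preds=⊤  new=⊤  stable
  step 15. node 7  ⊔preds=⊤  new=⊤  stable

Least fixpoint reached:
  node 0: ⊤
  node 1: 2
  node 2: ⊤
  node 3: 1
  node 4: 1
  node 5: ⊤
  node 6: ⊤
  node 7: ⊤

⊤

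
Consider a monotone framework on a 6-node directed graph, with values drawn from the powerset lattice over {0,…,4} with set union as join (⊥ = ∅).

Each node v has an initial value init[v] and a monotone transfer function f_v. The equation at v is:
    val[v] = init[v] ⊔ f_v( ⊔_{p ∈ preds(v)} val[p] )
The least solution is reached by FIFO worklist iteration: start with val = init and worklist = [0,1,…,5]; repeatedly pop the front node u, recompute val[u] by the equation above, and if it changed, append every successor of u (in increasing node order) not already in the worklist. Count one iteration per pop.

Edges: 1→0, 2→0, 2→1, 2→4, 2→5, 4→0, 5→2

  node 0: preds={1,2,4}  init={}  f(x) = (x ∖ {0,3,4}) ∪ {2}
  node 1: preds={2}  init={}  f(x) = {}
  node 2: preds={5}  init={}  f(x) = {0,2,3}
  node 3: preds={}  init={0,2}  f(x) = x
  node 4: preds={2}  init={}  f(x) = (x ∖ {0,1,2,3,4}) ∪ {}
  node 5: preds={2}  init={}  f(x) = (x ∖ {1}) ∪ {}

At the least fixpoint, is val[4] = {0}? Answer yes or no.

Worklist (9 pops):
  #1 pop 0: in={} → {2} (was {}); enqueue []
  #2 pop 1: in={} → {} (no change)
  #3 pop 2: in={} → {0,2,3} (was {}); enqueue [0,1]
  #4 pop 3: in={} → {0,2} (no change)
  #5 pop 4: in={0,2,3} → {} (no change)
  #6 pop 5: in={0,2,3} → {0,2,3} (was {}); enqueue [2]
  #7 pop 0: in={0,2,3} → {2} (no change)
  #8 pop 1: in={0,2,3} → {} (no change)
  #9 pop 2: in={0,2,3} → {0,2,3} (no change)

Fixpoint:
  val[0] = {2}
  val[1] = {}
  val[2] = {0,2,3}
  val[3] = {0,2}
  val[4] = {}
  val[5] = {0,2,3}

no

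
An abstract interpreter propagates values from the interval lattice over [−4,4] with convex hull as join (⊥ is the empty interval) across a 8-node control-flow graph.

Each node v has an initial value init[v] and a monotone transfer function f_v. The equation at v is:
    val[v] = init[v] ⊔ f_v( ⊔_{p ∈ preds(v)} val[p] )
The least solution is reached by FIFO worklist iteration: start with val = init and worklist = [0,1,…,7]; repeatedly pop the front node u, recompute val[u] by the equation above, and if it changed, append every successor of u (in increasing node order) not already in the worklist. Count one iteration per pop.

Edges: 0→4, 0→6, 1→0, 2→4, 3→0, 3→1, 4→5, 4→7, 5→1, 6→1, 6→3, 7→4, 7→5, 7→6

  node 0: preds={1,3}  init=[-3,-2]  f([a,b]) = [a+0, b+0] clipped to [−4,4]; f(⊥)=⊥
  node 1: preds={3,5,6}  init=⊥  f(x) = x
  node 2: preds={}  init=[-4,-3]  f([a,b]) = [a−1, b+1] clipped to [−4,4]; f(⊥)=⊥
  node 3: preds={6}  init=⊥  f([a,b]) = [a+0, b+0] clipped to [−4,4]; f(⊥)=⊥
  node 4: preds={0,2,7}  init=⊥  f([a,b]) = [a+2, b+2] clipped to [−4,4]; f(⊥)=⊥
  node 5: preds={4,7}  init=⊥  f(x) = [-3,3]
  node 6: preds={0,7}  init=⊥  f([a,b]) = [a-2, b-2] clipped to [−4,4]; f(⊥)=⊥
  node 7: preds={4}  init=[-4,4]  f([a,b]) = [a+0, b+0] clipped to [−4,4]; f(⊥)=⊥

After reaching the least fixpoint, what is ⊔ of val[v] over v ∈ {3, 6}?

[-4,2]

Worklist (14 pops):
  #1 pop 0: in=⊥ → [-3,-2] (no change)
  #2 pop 1: in=⊥ → ⊥ (no change)
  #3 pop 2: in=⊥ → [-4,-3] (no change)
  #4 pop 3: in=⊥ → ⊥ (no change)
  #5 pop 4: in=[-4,4] → [-2,4] (was ⊥); enqueue []
  #6 pop 5: in=[-4,4] → [-3,3] (was ⊥); enqueue [1]
  #7 pop 6: in=[-4,4] → [-4,2] (was ⊥); enqueue [3]
  #8 pop 7: in=[-2,4] → [-4,4] (no change)
  #9 pop 1: in=[-4,3] → [-4,3] (was ⊥); enqueue [0]
  #10 pop 3: in=[-4,2] → [-4,2] (was ⊥); enqueue [1]
  #11 pop 0: in=[-4,3] → [-4,3] (was [-3,-2]); enqueue [4,6]
  #12 pop 1: in=[-4,3] → [-4,3] (no change)
  #13 pop 4: in=[-4,4] → [-2,4] (no change)
  #14 pop 6: in=[-4,4] → [-4,2] (no change)

Fixpoint:
  val[0] = [-4,3]
  val[1] = [-4,3]
  val[2] = [-4,-3]
  val[3] = [-4,2]
  val[4] = [-2,4]
  val[5] = [-3,3]
  val[6] = [-4,2]
  val[7] = [-4,4]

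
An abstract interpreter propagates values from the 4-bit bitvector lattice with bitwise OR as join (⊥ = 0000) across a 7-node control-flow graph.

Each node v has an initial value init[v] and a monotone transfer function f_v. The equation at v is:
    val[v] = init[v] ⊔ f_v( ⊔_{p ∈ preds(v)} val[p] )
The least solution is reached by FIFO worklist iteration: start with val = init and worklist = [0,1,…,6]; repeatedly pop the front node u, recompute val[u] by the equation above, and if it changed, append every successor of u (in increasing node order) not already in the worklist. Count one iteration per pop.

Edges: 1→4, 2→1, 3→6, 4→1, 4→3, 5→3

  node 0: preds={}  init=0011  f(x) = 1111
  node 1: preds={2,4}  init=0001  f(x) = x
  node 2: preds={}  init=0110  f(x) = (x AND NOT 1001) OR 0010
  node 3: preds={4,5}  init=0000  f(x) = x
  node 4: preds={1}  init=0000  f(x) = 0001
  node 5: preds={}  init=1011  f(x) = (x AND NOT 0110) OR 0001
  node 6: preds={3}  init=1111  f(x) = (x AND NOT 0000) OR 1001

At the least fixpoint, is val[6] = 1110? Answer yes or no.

Worklist (9 pops):
  #1 pop 0: in=0000 → 1111 (was 0011); enqueue []
  #2 pop 1: in=0110 → 0111 (was 0001); enqueue []
  #3 pop 2: in=0000 → 0110 (no change)
  #4 pop 3: in=1011 → 1011 (was 0000); enqueue []
  #5 pop 4: in=0111 → 0001 (was 0000); enqueue [1,3]
  #6 pop 5: in=0000 → 1011 (no change)
  #7 pop 6: in=1011 → 1111 (no change)
  #8 pop 1: in=0111 → 0111 (no change)
  #9 pop 3: in=1011 → 1011 (no change)

Fixpoint:
  val[0] = 1111
  val[1] = 0111
  val[2] = 0110
  val[3] = 1011
  val[4] = 0001
  val[5] = 1011
  val[6] = 1111

no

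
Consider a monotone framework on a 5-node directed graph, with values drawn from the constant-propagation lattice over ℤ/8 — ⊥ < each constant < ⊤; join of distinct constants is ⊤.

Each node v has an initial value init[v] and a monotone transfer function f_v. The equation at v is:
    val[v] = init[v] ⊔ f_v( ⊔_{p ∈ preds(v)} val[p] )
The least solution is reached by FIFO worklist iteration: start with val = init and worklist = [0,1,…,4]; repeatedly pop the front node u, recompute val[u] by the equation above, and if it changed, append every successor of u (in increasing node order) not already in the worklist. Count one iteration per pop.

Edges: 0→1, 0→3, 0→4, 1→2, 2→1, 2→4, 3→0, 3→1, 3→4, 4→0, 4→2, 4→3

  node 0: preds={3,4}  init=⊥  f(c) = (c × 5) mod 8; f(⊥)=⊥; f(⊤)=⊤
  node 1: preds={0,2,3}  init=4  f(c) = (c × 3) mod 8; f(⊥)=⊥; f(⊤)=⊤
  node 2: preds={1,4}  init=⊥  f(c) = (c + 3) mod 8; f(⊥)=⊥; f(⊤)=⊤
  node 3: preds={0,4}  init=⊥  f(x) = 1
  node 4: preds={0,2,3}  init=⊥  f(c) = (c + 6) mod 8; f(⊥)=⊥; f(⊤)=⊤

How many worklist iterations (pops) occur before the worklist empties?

Trace (11 dequeues):
  [1] u=0 | in ⊥ | out ⊥ | ==
  [2] u=1 | in ⊥ | out 4 | ==
  [3] u=2 | in 4 | out 7 | prev ⊥ | push {1}
  [4] u=3 | in ⊥ | out 1 | prev ⊥ | push {0}
  [5] u=4 | in ⊤ | out ⊤ | prev ⊥ | push {2,3}
  [6] u=1 | in ⊤ | out ⊤ | prev 4 | push {}
  [7] u=0 | in ⊤ | out ⊤ | prev ⊥ | push {1,4}
  [8] u=2 | in ⊤ | out ⊤ | prev 7 | push {}
  [9] u=3 | in ⊤ | out 1 | ==
  [10] u=1 | in ⊤ | out ⊤ | ==
  [11] u=4 | in ⊤ | out ⊤ | ==

Converged values:
  [0] ⊤
  [1] ⊤
  [2] ⊤
  [3] 1
  [4] ⊤

11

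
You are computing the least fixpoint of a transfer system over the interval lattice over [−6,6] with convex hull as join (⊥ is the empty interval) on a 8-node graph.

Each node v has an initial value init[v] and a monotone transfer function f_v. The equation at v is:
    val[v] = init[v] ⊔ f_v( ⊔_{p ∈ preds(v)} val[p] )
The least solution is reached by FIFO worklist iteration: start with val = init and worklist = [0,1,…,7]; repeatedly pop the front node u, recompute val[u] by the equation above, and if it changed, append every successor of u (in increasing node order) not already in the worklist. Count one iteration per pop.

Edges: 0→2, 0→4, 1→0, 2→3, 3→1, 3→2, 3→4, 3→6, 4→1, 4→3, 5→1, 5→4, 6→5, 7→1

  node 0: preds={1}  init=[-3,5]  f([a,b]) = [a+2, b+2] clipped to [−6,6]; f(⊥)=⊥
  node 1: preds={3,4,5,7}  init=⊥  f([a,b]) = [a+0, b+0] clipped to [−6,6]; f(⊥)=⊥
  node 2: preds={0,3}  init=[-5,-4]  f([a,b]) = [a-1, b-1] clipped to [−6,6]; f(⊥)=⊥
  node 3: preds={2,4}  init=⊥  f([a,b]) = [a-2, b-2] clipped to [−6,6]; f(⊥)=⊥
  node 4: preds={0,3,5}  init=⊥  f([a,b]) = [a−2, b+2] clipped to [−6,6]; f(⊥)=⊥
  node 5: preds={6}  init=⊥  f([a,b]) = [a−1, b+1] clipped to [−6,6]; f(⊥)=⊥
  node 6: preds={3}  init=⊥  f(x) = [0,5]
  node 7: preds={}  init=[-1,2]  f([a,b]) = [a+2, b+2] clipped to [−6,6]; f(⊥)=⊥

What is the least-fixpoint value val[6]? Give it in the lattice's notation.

[0,5]

Trace (19 dequeues):
  [1] u=0 | in ⊥ | out [-3,5] | ==
  [2] u=1 | in [-1,2] | out [-1,2] | prev ⊥ | push {0}
  [3] u=2 | in [-3,5] | out [-5,4] | prev [-5,-4] | push {}
  [4] u=3 | in [-5,4] | out [-6,2] | prev ⊥ | push {1,2}
  [5] u=4 | in [-6,5] | out [-6,6] | prev ⊥ | push {3}
  [6] u=5 | in ⊥ | out ⊥ | ==
  [7] u=6 | in [-6,2] | out [0,5] | prev ⊥ | push {5}
  [8] u=7 | in ⊥ | out [-1,2] | ==
  [9] u=0 | in [-1,2] | out [-3,5] | ==
  [10] u=1 | in [-6,6] | out [-6,6] | prev [-1,2] | push {0}
  [11] u=2 | in [-6,5] | out [-6,4] | prev [-5,4] | push {}
  [12] u=3 | in [-6,6] | out [-6,4] | prev [-6,2] | push {1,2,4,6}
  [13] u=5 | in [0,5] | out [-1,6] | prev ⊥ | push {}
  [14] u=0 | in [-6,6] | out [-4,6] | prev [-3,5] | push {}
  [15] u=1 | in [-6,6] | out [-6,6] | ==
  [16] u=2 | in [-6,6] | out [-6,5] | prev [-6,4] | push {3}
  [17] u=4 | in [-6,6] | out [-6,6] | ==
  [18] u=6 | in [-6,4] | out [0,5] | ==
  [19] u=3 | in [-6,6] | out [-6,4] | ==

Converged values:
  [0] [-4,6]
  [1] [-6,6]
  [2] [-6,5]
  [3] [-6,4]
  [4] [-6,6]
  [5] [-1,6]
  [6] [0,5]
  [7] [-1,2]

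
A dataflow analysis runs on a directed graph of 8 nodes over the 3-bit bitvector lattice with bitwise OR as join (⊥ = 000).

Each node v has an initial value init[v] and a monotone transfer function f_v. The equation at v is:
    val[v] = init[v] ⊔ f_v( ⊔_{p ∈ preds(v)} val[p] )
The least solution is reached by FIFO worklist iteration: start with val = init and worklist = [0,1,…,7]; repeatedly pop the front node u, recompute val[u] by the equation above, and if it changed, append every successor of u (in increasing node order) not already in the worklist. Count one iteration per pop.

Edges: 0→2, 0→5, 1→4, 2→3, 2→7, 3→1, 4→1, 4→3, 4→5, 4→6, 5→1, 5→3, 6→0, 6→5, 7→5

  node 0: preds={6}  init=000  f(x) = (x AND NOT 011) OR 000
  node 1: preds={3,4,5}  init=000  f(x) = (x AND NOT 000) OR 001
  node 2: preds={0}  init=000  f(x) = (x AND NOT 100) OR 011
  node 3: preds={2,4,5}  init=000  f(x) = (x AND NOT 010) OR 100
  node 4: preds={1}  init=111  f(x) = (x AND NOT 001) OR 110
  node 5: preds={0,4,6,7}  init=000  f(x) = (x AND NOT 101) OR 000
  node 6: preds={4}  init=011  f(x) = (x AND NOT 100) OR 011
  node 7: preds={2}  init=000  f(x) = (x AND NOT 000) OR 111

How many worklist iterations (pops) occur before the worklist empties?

11

Iteration log — 11 steps:
  step 1. node 0  ⊔preds=011  new=000  stable
  step 2. node 1  ⊔preds=111  new=111  old=000  +wl: 
  step 3. node 2  ⊔preds=000  new=011  old=000  +wl: 
  step 4. node 3  ⊔preds=111  new=101  old=000  +wl: 1
  step 5. node 4  ⊔preds=111  new=111  stable
  step 6. node 5  ⊔preds=111  new=010  old=000  +wl: 3
  step 7. node 6  ⊔preds=111  new=011  stable
  step 8. node 7  ⊔preds=011  new=111  old=000  +wl: 5
  step 9. node 1  ⊔preds=111  new=111  stable
  step 10. node 3  ⊔preds=111  new=101  stable
  step 11. node 5  ⊔preds=111  new=010  stable

Least fixpoint reached:
  node 0: 000
  node 1: 111
  node 2: 011
  node 3: 101
  node 4: 111
  node 5: 010
  node 6: 011
  node 7: 111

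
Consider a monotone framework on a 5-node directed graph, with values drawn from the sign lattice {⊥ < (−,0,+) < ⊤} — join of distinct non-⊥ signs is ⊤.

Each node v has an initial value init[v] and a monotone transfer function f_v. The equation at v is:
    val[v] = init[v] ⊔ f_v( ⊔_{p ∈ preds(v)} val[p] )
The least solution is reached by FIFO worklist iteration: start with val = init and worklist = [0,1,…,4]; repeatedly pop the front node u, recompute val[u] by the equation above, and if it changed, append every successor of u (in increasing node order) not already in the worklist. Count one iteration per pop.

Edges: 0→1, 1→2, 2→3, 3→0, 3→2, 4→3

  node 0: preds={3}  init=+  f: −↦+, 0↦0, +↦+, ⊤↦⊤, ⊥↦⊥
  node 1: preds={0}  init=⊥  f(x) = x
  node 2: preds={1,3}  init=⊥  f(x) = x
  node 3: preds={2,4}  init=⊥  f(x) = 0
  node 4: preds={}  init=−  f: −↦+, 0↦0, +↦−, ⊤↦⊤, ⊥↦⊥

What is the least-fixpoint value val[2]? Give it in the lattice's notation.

Worklist (10 pops):
  #1 pop 0: in=⊥ → + (no change)
  #2 pop 1: in=+ → + (was ⊥); enqueue []
  #3 pop 2: in=+ → + (was ⊥); enqueue []
  #4 pop 3: in=⊤ → 0 (was ⊥); enqueue [0,2]
  #5 pop 4: in=⊥ → − (no change)
  #6 pop 0: in=0 → ⊤ (was +); enqueue [1]
  #7 pop 2: in=⊤ → ⊤ (was +); enqueue [3]
  #8 pop 1: in=⊤ → ⊤ (was +); enqueue [2]
  #9 pop 3: in=⊤ → 0 (no change)
  #10 pop 2: in=⊤ → ⊤ (no change)

Fixpoint:
  val[0] = ⊤
  val[1] = ⊤
  val[2] = ⊤
  val[3] = 0
  val[4] = −

⊤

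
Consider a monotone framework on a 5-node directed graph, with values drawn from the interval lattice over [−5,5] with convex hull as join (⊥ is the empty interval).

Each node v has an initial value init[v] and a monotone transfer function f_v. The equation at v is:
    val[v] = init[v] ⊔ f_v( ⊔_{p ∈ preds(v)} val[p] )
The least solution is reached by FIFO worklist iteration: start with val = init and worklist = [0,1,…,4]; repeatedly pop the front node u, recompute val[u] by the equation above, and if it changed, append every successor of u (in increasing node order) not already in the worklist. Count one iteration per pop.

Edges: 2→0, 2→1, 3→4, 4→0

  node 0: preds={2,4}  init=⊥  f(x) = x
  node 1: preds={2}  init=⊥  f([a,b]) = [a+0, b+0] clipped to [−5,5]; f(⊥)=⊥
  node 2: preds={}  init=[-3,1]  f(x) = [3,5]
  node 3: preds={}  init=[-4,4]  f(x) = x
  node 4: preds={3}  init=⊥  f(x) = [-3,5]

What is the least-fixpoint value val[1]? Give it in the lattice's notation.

Trace (7 dequeues):
  [1] u=0 | in [-3,1] | out [-3,1] | prev ⊥ | push {}
  [2] u=1 | in [-3,1] | out [-3,1] | prev ⊥ | push {}
  [3] u=2 | in ⊥ | out [-3,5] | prev [-3,1] | push {0,1}
  [4] u=3 | in ⊥ | out [-4,4] | ==
  [5] u=4 | in [-4,4] | out [-3,5] | prev ⊥ | push {}
  [6] u=0 | in [-3,5] | out [-3,5] | prev [-3,1] | push {}
  [7] u=1 | in [-3,5] | out [-3,5] | prev [-3,1] | push {}

Converged values:
  [0] [-3,5]
  [1] [-3,5]
  [2] [-3,5]
  [3] [-4,4]
  [4] [-3,5]

[-3,5]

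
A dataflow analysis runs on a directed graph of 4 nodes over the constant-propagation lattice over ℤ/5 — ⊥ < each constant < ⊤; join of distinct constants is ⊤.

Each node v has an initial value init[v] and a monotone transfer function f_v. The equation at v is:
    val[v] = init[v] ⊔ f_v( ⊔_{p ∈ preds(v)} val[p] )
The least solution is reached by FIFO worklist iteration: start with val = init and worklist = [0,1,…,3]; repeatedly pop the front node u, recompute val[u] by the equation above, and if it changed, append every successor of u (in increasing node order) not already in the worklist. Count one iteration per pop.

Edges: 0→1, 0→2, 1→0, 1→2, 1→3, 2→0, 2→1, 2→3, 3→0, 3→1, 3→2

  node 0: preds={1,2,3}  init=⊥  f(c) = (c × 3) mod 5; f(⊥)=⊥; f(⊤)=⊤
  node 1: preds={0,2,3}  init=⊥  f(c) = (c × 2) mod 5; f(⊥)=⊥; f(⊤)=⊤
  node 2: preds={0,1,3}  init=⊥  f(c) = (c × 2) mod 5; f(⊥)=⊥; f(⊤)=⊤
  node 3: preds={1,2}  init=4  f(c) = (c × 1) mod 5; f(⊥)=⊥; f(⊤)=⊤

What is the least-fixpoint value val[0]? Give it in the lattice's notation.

⊤

Iteration log — 7 steps:
  step 1. node 0  ⊔preds=4  new=2  old=⊥  +wl: 
  step 2. node 1  ⊔preds=⊤  new=⊤  old=⊥  +wl: 0
  step 3. node 2  ⊔preds=⊤  new=⊤  old=⊥  +wl: 1
  step 4. node 3  ⊔preds=⊤  new=⊤  old=4  +wl: 2
  step 5. node 0  ⊔preds=⊤  new=⊤  old=2  +wl: 
  step 6. node 1  ⊔preds=⊤  new=⊤  stable
  step 7. node 2  ⊔preds=⊤  new=⊤  stable

Least fixpoint reached:
  node 0: ⊤
  node 1: ⊤
  node 2: ⊤
  node 3: ⊤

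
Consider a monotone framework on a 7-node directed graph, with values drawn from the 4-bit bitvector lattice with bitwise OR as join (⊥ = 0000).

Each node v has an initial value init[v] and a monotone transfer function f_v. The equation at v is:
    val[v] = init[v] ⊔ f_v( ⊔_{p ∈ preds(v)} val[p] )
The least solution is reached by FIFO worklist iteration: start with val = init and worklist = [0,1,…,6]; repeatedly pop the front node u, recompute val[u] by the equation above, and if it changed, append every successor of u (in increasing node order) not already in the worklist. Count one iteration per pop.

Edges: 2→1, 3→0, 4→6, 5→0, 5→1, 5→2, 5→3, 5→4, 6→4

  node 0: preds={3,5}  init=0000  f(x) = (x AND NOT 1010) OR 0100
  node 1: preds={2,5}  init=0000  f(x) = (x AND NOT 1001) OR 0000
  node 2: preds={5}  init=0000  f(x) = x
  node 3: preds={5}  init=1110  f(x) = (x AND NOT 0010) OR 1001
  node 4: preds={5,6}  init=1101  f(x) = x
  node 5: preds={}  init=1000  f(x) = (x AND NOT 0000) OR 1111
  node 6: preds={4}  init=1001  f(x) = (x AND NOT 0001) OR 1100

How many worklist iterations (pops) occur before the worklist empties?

15

Trace (15 dequeues):
  [1] u=0 | in 1110 | out 0100 | prev 0000 | push {}
  [2] u=1 | in 1000 | out 0000 | ==
  [3] u=2 | in 1000 | out 1000 | prev 0000 | push {1}
  [4] u=3 | in 1000 | out 1111 | prev 1110 | push {0}
  [5] u=4 | in 1001 | out 1101 | ==
  [6] u=5 | in 0000 | out 1111 | prev 1000 | push {2,3,4}
  [7] u=6 | in 1101 | out 1101 | prev 1001 | push {}
  [8] u=1 | in 1111 | out 0110 | prev 0000 | push {}
  [9] u=0 | in 1111 | out 0101 | prev 0100 | push {}
  [10] u=2 | in 1111 | out 1111 | prev 1000 | push {1}
  [11] u=3 | in 1111 | out 1111 | ==
  [12] u=4 | in 1111 | out 1111 | prev 1101 | push {6}
  [13] u=1 | in 1111 | out 0110 | ==
  [14] u=6 | in 1111 | out 1111 | prev 1101 | push {4}
  [15] u=4 | in 1111 | out 1111 | ==

Converged values:
  [0] 0101
  [1] 0110
  [2] 1111
  [3] 1111
  [4] 1111
  [5] 1111
  [6] 1111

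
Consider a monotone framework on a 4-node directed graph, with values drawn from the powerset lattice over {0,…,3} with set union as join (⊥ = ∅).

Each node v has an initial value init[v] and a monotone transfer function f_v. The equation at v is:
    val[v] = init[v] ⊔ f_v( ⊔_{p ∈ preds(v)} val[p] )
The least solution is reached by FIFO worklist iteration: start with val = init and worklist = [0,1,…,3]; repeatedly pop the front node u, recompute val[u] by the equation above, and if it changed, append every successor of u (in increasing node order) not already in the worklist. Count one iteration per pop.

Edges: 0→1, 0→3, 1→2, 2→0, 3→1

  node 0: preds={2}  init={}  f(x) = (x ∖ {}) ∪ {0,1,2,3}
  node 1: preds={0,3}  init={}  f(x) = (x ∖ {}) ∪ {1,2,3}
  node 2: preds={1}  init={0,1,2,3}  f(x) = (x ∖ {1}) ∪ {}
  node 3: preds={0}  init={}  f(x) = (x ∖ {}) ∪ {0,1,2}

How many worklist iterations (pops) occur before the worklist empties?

5

Iteration log — 5 steps:
  step 1. node 0  ⊔preds={0,1,2,3}  new={0,1,2,3}  old={}  +wl: 
  step 2. node 1  ⊔preds={0,1,2,3}  new={0,1,2,3}  old={}  +wl: 
  step 3. node 2  ⊔preds={0,1,2,3}  new={0,1,2,3}  stable
  step 4. node 3  ⊔preds={0,1,2,3}  new={0,1,2,3}  old={}  +wl: 1
  step 5. node 1  ⊔preds={0,1,2,3}  new={0,1,2,3}  stable

Least fixpoint reached:
  node 0: {0,1,2,3}
  node 1: {0,1,2,3}
  node 2: {0,1,2,3}
  node 3: {0,1,2,3}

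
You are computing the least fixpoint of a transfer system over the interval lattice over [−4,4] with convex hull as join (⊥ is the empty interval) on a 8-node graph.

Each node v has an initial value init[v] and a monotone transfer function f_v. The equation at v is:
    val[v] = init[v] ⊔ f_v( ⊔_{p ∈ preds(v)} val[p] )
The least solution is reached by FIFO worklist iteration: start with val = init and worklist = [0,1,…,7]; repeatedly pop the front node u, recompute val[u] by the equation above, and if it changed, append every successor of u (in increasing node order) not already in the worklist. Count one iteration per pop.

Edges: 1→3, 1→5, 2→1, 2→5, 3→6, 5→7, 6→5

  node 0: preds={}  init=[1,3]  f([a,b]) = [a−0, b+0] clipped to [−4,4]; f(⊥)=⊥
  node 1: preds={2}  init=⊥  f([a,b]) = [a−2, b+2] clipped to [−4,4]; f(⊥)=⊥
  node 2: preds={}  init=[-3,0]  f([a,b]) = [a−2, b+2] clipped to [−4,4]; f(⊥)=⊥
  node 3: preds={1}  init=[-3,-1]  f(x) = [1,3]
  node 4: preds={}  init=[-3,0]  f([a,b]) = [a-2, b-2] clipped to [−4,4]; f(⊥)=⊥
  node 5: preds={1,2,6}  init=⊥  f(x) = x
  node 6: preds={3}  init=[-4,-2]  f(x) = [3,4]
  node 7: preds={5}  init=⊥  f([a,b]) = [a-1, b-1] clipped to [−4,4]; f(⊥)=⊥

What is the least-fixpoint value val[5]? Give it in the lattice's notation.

Trace (10 dequeues):
  [1] u=0 | in ⊥ | out [1,3] | ==
  [2] u=1 | in [-3,0] | out [-4,2] | prev ⊥ | push {}
  [3] u=2 | in ⊥ | out [-3,0] | ==
  [4] u=3 | in [-4,2] | out [-3,3] | prev [-3,-1] | push {}
  [5] u=4 | in ⊥ | out [-3,0] | ==
  [6] u=5 | in [-4,2] | out [-4,2] | prev ⊥ | push {}
  [7] u=6 | in [-3,3] | out [-4,4] | prev [-4,-2] | push {5}
  [8] u=7 | in [-4,2] | out [-4,1] | prev ⊥ | push {}
  [9] u=5 | in [-4,4] | out [-4,4] | prev [-4,2] | push {7}
  [10] u=7 | in [-4,4] | out [-4,3] | prev [-4,1] | push {}

Converged values:
  [0] [1,3]
  [1] [-4,2]
  [2] [-3,0]
  [3] [-3,3]
  [4] [-3,0]
  [5] [-4,4]
  [6] [-4,4]
  [7] [-4,3]

[-4,4]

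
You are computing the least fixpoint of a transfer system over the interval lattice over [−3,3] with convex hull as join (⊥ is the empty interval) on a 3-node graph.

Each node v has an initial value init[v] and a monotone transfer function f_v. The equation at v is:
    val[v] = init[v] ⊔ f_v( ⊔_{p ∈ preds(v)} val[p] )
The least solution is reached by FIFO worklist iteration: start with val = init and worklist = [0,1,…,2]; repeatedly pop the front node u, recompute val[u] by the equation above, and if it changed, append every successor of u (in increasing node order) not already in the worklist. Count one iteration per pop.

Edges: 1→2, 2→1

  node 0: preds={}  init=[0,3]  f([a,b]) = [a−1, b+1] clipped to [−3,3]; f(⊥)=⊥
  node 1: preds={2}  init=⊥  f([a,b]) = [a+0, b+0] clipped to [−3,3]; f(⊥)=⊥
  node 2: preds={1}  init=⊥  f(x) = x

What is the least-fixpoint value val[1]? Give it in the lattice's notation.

Iteration log — 3 steps:
  step 1. node 0  ⊔preds=⊥  new=[0,3]  stable
  step 2. node 1  ⊔preds=⊥  new=⊥  stable
  step 3. node 2  ⊔preds=⊥  new=⊥  stable

Least fixpoint reached:
  node 0: [0,3]
  node 1: ⊥
  node 2: ⊥

⊥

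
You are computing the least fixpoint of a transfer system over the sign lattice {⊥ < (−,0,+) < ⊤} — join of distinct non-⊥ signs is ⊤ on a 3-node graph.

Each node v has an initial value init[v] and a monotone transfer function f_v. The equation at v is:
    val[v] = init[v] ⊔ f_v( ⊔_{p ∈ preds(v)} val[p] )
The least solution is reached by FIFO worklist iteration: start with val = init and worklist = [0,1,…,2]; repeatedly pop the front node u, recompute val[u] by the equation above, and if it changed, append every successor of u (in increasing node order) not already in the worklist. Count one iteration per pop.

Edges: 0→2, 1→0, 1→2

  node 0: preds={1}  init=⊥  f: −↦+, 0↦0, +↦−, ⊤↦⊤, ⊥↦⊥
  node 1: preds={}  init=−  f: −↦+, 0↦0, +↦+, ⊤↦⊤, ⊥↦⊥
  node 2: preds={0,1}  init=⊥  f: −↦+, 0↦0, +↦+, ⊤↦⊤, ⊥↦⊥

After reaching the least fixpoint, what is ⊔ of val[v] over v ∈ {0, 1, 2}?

Iteration log — 3 steps:
  step 1. node 0  ⊔preds=−  new=+  old=⊥  +wl: 
  step 2. node 1  ⊔preds=⊥  new=−  stable
  step 3. node 2  ⊔preds=⊤  new=⊤  old=⊥  +wl: 

Least fixpoint reached:
  node 0: +
  node 1: −
  node 2: ⊤

⊤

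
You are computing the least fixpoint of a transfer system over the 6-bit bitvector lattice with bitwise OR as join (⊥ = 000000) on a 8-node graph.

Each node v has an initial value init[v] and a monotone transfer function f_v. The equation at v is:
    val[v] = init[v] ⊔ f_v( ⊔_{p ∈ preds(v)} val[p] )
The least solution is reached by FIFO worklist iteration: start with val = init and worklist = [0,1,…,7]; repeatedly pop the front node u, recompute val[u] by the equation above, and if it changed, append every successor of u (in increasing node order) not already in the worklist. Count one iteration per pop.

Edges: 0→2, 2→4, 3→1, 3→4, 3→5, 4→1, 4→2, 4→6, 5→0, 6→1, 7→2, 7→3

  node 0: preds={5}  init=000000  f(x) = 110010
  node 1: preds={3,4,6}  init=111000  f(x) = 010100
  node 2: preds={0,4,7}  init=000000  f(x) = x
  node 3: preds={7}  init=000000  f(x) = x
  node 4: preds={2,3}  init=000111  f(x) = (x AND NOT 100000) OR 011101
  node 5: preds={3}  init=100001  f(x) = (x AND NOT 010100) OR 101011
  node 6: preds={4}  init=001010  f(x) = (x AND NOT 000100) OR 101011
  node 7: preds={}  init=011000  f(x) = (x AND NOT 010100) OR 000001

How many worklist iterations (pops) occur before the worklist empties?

Trace (15 dequeues):
  [1] u=0 | in 100001 | out 110010 | prev 000000 | push {}
  [2] u=1 | in 001111 | out 111100 | prev 111000 | push {}
  [3] u=2 | in 111111 | out 111111 | prev 000000 | push {}
  [4] u=3 | in 011000 | out 011000 | prev 000000 | push {1}
  [5] u=4 | in 111111 | out 011111 | prev 000111 | push {2}
  [6] u=5 | in 011000 | out 101011 | prev 100001 | push {0}
  [7] u=6 | in 011111 | out 111011 | prev 001010 | push {}
  [8] u=7 | in 000000 | out 011001 | prev 011000 | push {3}
  [9] u=1 | in 111111 | out 111100 | ==
  [10] u=2 | in 111111 | out 111111 | ==
  [11] u=0 | in 101011 | out 110010 | ==
  [12] u=3 | in 011001 | out 011001 | prev 011000 | push {1,4,5}
  [13] u=1 | in 111111 | out 111100 | ==
  [14] u=4 | in 111111 | out 011111 | ==
  [15] u=5 | in 011001 | out 101011 | ==

Converged values:
  [0] 110010
  [1] 111100
  [2] 111111
  [3] 011001
  [4] 011111
  [5] 101011
  [6] 111011
  [7] 011001

15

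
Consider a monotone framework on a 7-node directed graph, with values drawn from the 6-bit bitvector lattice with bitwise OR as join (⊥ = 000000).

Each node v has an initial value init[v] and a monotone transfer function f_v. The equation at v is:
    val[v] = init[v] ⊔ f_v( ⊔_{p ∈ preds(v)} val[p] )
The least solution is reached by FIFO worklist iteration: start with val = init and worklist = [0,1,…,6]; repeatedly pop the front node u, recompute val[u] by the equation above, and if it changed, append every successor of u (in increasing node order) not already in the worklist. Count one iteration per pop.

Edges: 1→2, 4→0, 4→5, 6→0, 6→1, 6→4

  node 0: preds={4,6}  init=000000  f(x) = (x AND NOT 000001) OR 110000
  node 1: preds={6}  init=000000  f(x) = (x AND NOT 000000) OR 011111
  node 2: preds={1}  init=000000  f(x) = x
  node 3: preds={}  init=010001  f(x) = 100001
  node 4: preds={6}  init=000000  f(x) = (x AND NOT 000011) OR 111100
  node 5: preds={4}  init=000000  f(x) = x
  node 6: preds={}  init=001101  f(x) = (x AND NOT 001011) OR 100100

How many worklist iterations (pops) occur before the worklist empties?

Worklist (11 pops):
  #1 pop 0: in=001101 → 111100 (was 000000); enqueue []
  #2 pop 1: in=001101 → 011111 (was 000000); enqueue []
  #3 pop 2: in=011111 → 011111 (was 000000); enqueue []
  #4 pop 3: in=000000 → 110001 (was 010001); enqueue []
  #5 pop 4: in=001101 → 111100 (was 000000); enqueue [0]
  #6 pop 5: in=111100 → 111100 (was 000000); enqueue []
  #7 pop 6: in=000000 → 101101 (was 001101); enqueue [1,4]
  #8 pop 0: in=111101 → 111100 (no change)
  #9 pop 1: in=101101 → 111111 (was 011111); enqueue [2]
  #10 pop 4: in=101101 → 111100 (no change)
  #11 pop 2: in=111111 → 111111 (was 011111); enqueue []

Fixpoint:
  val[0] = 111100
  val[1] = 111111
  val[2] = 111111
  val[3] = 110001
  val[4] = 111100
  val[5] = 111100
  val[6] = 101101

11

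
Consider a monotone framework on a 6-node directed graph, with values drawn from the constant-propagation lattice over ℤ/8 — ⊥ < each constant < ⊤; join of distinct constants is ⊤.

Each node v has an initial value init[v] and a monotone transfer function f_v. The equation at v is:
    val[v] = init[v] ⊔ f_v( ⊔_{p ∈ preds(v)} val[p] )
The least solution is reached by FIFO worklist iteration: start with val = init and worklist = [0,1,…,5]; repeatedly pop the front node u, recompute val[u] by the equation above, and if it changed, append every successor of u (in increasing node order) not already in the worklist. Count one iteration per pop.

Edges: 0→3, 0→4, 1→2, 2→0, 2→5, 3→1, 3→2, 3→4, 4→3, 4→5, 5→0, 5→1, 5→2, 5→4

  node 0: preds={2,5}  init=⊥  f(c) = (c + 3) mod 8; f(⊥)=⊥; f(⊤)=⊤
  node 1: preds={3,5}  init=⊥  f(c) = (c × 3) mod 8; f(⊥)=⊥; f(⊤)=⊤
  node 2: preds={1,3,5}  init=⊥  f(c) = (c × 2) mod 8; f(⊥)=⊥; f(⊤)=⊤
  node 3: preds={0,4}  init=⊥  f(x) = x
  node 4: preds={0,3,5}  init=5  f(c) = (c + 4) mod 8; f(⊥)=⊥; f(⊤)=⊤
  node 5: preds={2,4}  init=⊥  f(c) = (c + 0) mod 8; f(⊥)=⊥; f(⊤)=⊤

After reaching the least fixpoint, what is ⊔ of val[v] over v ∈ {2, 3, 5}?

⊤

Worklist (15 pops):
  #1 pop 0: in=⊥ → ⊥ (no change)
  #2 pop 1: in=⊥ → ⊥ (no change)
  #3 pop 2: in=⊥ → ⊥ (no change)
  #4 pop 3: in=5 → 5 (was ⊥); enqueue [1,2]
  #5 pop 4: in=5 → ⊤ (was 5); enqueue [3]
  #6 pop 5: in=⊤ → ⊤ (was ⊥); enqueue [0,4]
  #7 pop 1: in=⊤ → ⊤ (was ⊥); enqueue []
  #8 pop 2: in=⊤ → ⊤ (was ⊥); enqueue [5]
  #9 pop 3: in=⊤ → ⊤ (was 5); enqueue [1,2]
  #10 pop 0: in=⊤ → ⊤ (was ⊥); enqueue [3]
  #11 pop 4: in=⊤ → ⊤ (no change)
  #12 pop 5: in=⊤ → ⊤ (no change)
  #13 pop 1: in=⊤ → ⊤ (no change)
  #14 pop 2: in=⊤ → ⊤ (no change)
  #15 pop 3: in=⊤ → ⊤ (no change)

Fixpoint:
  val[0] = ⊤
  val[1] = ⊤
  val[2] = ⊤
  val[3] = ⊤
  val[4] = ⊤
  val[5] = ⊤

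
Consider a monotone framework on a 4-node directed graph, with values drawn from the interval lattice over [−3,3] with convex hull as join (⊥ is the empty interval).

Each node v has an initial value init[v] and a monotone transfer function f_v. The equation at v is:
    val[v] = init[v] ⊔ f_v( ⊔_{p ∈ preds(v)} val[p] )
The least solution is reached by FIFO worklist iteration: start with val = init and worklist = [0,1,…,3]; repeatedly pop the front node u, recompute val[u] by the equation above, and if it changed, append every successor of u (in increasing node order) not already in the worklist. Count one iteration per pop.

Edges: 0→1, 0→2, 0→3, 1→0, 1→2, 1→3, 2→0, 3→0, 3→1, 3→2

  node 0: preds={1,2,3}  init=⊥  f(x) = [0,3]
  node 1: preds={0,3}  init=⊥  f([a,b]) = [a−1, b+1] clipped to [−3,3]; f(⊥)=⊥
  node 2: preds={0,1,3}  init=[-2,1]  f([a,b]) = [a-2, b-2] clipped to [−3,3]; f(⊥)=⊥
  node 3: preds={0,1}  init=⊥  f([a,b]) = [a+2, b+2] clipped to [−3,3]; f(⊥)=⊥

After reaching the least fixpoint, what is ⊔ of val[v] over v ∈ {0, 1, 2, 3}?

[-3,3]

Worklist (7 pops):
  #1 pop 0: in=[-2,1] → [0,3] (was ⊥); enqueue []
  #2 pop 1: in=[0,3] → [-1,3] (was ⊥); enqueue [0]
  #3 pop 2: in=[-1,3] → [-3,1] (was [-2,1]); enqueue []
  #4 pop 3: in=[-1,3] → [1,3] (was ⊥); enqueue [1,2]
  #5 pop 0: in=[-3,3] → [0,3] (no change)
  #6 pop 1: in=[0,3] → [-1,3] (no change)
  #7 pop 2: in=[-1,3] → [-3,1] (no change)

Fixpoint:
  val[0] = [0,3]
  val[1] = [-1,3]
  val[2] = [-3,1]
  val[3] = [1,3]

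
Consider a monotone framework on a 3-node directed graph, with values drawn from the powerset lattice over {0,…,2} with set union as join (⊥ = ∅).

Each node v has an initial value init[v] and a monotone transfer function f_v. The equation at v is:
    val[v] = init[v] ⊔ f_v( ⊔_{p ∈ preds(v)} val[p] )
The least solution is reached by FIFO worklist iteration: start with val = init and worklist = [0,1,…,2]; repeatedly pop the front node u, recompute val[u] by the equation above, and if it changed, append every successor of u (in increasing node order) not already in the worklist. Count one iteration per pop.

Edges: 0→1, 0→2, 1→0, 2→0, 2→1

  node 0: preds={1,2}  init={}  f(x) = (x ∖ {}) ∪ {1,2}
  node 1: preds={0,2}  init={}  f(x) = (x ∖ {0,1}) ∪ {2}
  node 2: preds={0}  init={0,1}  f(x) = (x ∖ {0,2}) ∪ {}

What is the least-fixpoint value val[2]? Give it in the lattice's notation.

Iteration log — 4 steps:
  step 1. node 0  ⊔preds={0,1}  new={0,1,2}  old={}  +wl: 
  step 2. node 1  ⊔preds={0,1,2}  new={2}  old={}  +wl: 0
  step 3. node 2  ⊔preds={0,1,2}  new={0,1}  stable
  step 4. node 0  ⊔preds={0,1,2}  new={0,1,2}  stable

Least fixpoint reached:
  node 0: {0,1,2}
  node 1: {2}
  node 2: {0,1}

{0,1}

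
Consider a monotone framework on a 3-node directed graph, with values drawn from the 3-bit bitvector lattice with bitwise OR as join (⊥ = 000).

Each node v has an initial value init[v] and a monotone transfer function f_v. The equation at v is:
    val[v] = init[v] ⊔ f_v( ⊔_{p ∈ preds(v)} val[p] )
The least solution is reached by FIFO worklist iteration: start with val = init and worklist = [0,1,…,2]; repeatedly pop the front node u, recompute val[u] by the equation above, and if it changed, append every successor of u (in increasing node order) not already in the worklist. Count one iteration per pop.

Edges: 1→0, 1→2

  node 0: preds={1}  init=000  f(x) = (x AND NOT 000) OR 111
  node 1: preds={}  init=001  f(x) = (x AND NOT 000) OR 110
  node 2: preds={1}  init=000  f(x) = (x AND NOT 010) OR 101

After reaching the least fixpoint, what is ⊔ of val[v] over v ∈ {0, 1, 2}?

111

Iteration log — 4 steps:
  step 1. node 0  ⊔preds=001  new=111  old=000  +wl: 
  step 2. node 1  ⊔preds=000  new=111  old=001  +wl: 0
  step 3. node 2  ⊔preds=111  new=101  old=000  +wl: 
  step 4. node 0  ⊔preds=111  new=111  stable

Least fixpoint reached:
  node 0: 111
  node 1: 111
  node 2: 101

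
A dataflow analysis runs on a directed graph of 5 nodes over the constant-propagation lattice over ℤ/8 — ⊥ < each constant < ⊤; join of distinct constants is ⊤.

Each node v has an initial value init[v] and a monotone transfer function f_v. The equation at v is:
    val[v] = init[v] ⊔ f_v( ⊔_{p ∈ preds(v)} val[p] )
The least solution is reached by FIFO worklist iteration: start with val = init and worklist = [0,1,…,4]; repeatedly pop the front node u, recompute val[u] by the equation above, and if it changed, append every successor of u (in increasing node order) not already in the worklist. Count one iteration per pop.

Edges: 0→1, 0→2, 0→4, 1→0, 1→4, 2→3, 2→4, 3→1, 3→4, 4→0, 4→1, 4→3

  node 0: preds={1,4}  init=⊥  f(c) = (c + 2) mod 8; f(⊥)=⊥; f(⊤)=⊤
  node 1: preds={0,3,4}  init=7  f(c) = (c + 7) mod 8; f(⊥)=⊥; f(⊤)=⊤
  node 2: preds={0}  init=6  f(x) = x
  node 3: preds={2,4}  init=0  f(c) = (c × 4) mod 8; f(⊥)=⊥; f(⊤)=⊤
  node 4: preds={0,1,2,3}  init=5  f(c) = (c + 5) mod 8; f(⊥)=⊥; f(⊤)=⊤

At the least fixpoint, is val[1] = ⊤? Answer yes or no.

Worklist (8 pops):
  #1 pop 0: in=⊤ → ⊤ (was ⊥); enqueue []
  #2 pop 1: in=⊤ → ⊤ (was 7); enqueue [0]
  #3 pop 2: in=⊤ → ⊤ (was 6); enqueue []
  #4 pop 3: in=⊤ → ⊤ (was 0); enqueue [1]
  #5 pop 4: in=⊤ → ⊤ (was 5); enqueue [3]
  #6 pop 0: in=⊤ → ⊤ (no change)
  #7 pop 1: in=⊤ → ⊤ (no change)
  #8 pop 3: in=⊤ → ⊤ (no change)

Fixpoint:
  val[0] = ⊤
  val[1] = ⊤
  val[2] = ⊤
  val[3] = ⊤
  val[4] = ⊤

yes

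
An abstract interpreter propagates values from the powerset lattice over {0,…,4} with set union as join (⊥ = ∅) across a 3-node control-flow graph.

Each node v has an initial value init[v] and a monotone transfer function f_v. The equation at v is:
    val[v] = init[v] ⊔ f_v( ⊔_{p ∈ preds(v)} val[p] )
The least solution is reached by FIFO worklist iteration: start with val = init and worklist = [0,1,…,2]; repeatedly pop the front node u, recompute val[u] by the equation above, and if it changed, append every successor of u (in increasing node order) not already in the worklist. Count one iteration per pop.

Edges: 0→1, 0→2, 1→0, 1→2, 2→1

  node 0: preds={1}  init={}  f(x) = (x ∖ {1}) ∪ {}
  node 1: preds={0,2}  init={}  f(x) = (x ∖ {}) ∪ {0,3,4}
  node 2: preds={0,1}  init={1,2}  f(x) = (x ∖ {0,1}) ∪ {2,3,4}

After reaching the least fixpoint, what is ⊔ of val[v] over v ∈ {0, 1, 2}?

Iteration log — 6 steps:
  step 1. node 0  ⊔preds={}  new={}  stable
  step 2. node 1  ⊔preds={1,2}  new={0,1,2,3,4}  old={}  +wl: 0
  step 3. node 2  ⊔preds={0,1,2,3,4}  new={1,2,3,4}  old={1,2}  +wl: 1
  step 4. node 0  ⊔preds={0,1,2,3,4}  new={0,2,3,4}  old={}  +wl: 2
  step 5. node 1  ⊔preds={0,1,2,3,4}  new={0,1,2,3,4}  stable
  step 6. node 2  ⊔preds={0,1,2,3,4}  new={1,2,3,4}  stable

Least fixpoint reached:
  node 0: {0,2,3,4}
  node 1: {0,1,2,3,4}
  node 2: {1,2,3,4}

{0,1,2,3,4}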